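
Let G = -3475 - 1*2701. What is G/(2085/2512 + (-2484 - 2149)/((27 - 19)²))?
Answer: 62056448/719041 ≈ 86.304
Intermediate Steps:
G = -6176 (G = -3475 - 2701 = -6176)
G/(2085/2512 + (-2484 - 2149)/((27 - 19)²)) = -6176/(2085/2512 + (-2484 - 2149)/((27 - 19)²)) = -6176/(2085*(1/2512) - 4633/(8²)) = -6176/(2085/2512 - 4633/64) = -6176/(-719041/10048) = -6176*(-10048/719041) = 62056448/719041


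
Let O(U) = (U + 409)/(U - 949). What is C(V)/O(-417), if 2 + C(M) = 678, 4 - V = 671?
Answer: 115427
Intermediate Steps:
V = -667 (V = 4 - 1*671 = 4 - 671 = -667)
O(U) = (409 + U)/(-949 + U)
C(M) = 676 (C(M) = -2 + 678 = 676)
C(V)/O(-417) = 676/(((409 - 417)/(-949 - 417))) = 676/((-8/(-1366))) = 676/((-1/1366*(-8))) = 676/(4/683) = 676*(683/4) = 115427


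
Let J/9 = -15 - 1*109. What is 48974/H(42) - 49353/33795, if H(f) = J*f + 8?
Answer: -661325887/263961480 ≈ -2.5054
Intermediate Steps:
J = -1116 (J = 9*(-15 - 1*109) = 9*(-15 - 109) = 9*(-124) = -1116)
H(f) = 8 - 1116*f (H(f) = -1116*f + 8 = 8 - 1116*f)
48974/H(42) - 49353/33795 = 48974/(8 - 1116*42) - 49353/33795 = 48974/(8 - 46872) - 49353*1/33795 = 48974/(-46864) - 16451/11265 = 48974*(-1/46864) - 16451/11265 = -24487/23432 - 16451/11265 = -661325887/263961480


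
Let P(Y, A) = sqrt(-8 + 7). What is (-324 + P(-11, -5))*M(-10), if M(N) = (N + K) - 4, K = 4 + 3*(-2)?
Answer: 5184 - 16*I ≈ 5184.0 - 16.0*I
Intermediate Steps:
P(Y, A) = I (P(Y, A) = sqrt(-1) = I)
K = -2 (K = 4 - 6 = -2)
M(N) = -6 + N (M(N) = (N - 2) - 4 = (-2 + N) - 4 = -6 + N)
(-324 + P(-11, -5))*M(-10) = (-324 + I)*(-6 - 10) = (-324 + I)*(-16) = 5184 - 16*I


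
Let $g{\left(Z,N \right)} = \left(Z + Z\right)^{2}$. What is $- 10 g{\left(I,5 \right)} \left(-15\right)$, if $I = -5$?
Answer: $15000$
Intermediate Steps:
$g{\left(Z,N \right)} = 4 Z^{2}$ ($g{\left(Z,N \right)} = \left(2 Z\right)^{2} = 4 Z^{2}$)
$- 10 g{\left(I,5 \right)} \left(-15\right) = - 10 \cdot 4 \left(-5\right)^{2} \left(-15\right) = - 10 \cdot 4 \cdot 25 \left(-15\right) = \left(-10\right) 100 \left(-15\right) = \left(-1000\right) \left(-15\right) = 15000$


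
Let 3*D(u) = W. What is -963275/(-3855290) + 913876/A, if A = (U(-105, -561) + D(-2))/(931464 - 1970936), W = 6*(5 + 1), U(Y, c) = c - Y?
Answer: 183116350246558049/85587438 ≈ 2.1395e+9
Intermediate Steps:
W = 36 (W = 6*6 = 36)
D(u) = 12 (D(u) = (1/3)*36 = 12)
A = 111/259868 (A = ((-561 - 1*(-105)) + 12)/(931464 - 1970936) = ((-561 + 105) + 12)/(-1039472) = (-456 + 12)*(-1/1039472) = -444*(-1/1039472) = 111/259868 ≈ 0.00042714)
-963275/(-3855290) + 913876/A = -963275/(-3855290) + 913876/(111/259868) = -963275*(-1/3855290) + 913876*(259868/111) = 192655/771058 + 237487128368/111 = 183116350246558049/85587438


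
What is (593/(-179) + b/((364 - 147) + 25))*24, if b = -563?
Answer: -2931396/21659 ≈ -135.34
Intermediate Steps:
(593/(-179) + b/((364 - 147) + 25))*24 = (593/(-179) - 563/((364 - 147) + 25))*24 = (593*(-1/179) - 563/(217 + 25))*24 = (-593/179 - 563/242)*24 = -244283/43318*24 = -2931396/21659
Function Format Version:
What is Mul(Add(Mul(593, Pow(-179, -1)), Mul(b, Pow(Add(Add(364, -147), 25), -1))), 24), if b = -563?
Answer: Rational(-2931396, 21659) ≈ -135.34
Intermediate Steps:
Mul(Add(Mul(593, Pow(-179, -1)), Mul(b, Pow(Add(Add(364, -147), 25), -1))), 24) = Mul(Add(Mul(593, Pow(-179, -1)), Mul(-563, Pow(Add(Add(364, -147), 25), -1))), 24) = Mul(Add(Mul(593, Rational(-1, 179)), Mul(-563, Pow(Add(217, 25), -1))), 24) = Mul(Add(Rational(-593, 179), Mul(-563, Pow(242, -1))), 24) = Mul(Add(Rational(-593, 179), Mul(-563, Rational(1, 242))), 24) = Mul(Add(Rational(-593, 179), Rational(-563, 242)), 24) = Mul(Rational(-244283, 43318), 24) = Rational(-2931396, 21659)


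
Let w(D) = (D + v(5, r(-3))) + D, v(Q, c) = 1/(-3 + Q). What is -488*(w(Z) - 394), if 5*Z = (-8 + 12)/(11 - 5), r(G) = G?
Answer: 2878468/15 ≈ 1.9190e+5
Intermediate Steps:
Z = 2/15 (Z = ((-8 + 12)/(11 - 5))/5 = (4/6)/5 = (4*(⅙))/5 = (⅕)*(⅔) = 2/15 ≈ 0.13333)
w(D) = ½ + 2*D (w(D) = (D + 1/(-3 + 5)) + D = (D + 1/2) + D = (D + ½) + D = (½ + D) + D = ½ + 2*D)
-488*(w(Z) - 394) = -488*((½ + 2*(2/15)) - 394) = -488*((½ + 4/15) - 394) = -488*(23/30 - 394) = -488*(-11797/30) = 2878468/15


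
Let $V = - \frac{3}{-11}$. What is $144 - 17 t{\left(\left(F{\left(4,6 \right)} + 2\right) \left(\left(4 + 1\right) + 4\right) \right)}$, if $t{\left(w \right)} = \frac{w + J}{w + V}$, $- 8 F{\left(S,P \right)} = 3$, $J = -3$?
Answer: $\frac{57131}{437} \approx 130.73$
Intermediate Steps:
$F{\left(S,P \right)} = - \frac{3}{8}$ ($F{\left(S,P \right)} = \left(- \frac{1}{8}\right) 3 = - \frac{3}{8}$)
$V = \frac{3}{11}$ ($V = \left(-3\right) \left(- \frac{1}{11}\right) = \frac{3}{11} \approx 0.27273$)
$t{\left(w \right)} = \frac{-3 + w}{\frac{3}{11} + w}$ ($t{\left(w \right)} = \frac{w - 3}{w + \frac{3}{11}} = \frac{-3 + w}{\frac{3}{11} + w}$)
$144 - 17 t{\left(\left(F{\left(4,6 \right)} + 2\right) \left(\left(4 + 1\right) + 4\right) \right)} = 144 - 17 \frac{11 \left(-3 + \left(- \frac{3}{8} + 2\right) \left(\left(4 + 1\right) + 4\right)\right)}{3 + 11 \left(- \frac{3}{8} + 2\right) \left(\left(4 + 1\right) + 4\right)} = 144 - 17 \frac{11 \left(-3 + \frac{13 \left(5 + 4\right)}{8}\right)}{3 + 11 \frac{13 \left(5 + 4\right)}{8}} = 144 - 17 \frac{11 \left(-3 + \frac{13}{8} \cdot 9\right)}{3 + 11 \cdot \frac{13}{8} \cdot 9} = 144 - 17 \frac{11 \left(-3 + \frac{117}{8}\right)}{3 + 11 \cdot \frac{117}{8}} = 144 - 17 \cdot 11 \frac{1}{3 + \frac{1287}{8}} \cdot \frac{93}{8} = 144 - 17 \cdot 11 \frac{1}{\frac{1311}{8}} \cdot \frac{93}{8} = 144 - 17 \cdot 11 \cdot \frac{8}{1311} \cdot \frac{93}{8} = 144 - \frac{5797}{437} = \frac{57131}{437}$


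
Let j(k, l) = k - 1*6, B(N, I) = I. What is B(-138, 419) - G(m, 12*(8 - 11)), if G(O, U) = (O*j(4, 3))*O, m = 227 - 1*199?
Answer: 1987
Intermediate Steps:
j(k, l) = -6 + k (j(k, l) = k - 6 = -6 + k)
m = 28 (m = 227 - 199 = 28)
G(O, U) = -2*O**2 (G(O, U) = (O*(-6 + 4))*O = (O*(-2))*O = (-2*O)*O = -2*O**2)
B(-138, 419) - G(m, 12*(8 - 11)) = 419 - (-2)*28**2 = 419 - (-2)*784 = 419 - 1*(-1568) = 419 + 1568 = 1987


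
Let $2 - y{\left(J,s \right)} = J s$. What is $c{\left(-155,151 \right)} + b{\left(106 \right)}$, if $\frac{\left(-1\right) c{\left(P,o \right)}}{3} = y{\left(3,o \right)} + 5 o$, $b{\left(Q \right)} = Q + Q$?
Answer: $-700$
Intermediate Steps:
$y{\left(J,s \right)} = 2 - J s$
$b{\left(Q \right)} = 2 Q$
$c{\left(P,o \right)} = -6 - 6 o$ ($c{\left(P,o \right)} = - 3 \left(\left(2 - 3 o\right) + 5 o\right) = - 3 \left(2 + 2 o\right) = -6 - 6 o$)
$c{\left(-155,151 \right)} + b{\left(106 \right)} = \left(-6 - 906\right) + 2 \cdot 106 = \left(-6 - 906\right) + 212 = -912 + 212 = -700$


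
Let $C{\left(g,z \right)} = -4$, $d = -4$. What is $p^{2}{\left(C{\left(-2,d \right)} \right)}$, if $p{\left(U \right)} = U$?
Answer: $16$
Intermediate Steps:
$p^{2}{\left(C{\left(-2,d \right)} \right)} = \left(-4\right)^{2} = 16$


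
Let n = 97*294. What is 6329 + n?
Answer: 34847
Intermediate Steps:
n = 28518
6329 + n = 6329 + 28518 = 34847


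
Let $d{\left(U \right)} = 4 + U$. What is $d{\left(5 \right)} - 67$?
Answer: $-58$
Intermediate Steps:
$d{\left(5 \right)} - 67 = \left(4 + 5\right) - 67 = 9 - 67 = -58$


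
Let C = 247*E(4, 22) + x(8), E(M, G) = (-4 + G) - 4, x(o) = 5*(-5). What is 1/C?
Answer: 1/3433 ≈ 0.00029129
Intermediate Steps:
x(o) = -25
E(M, G) = -8 + G
C = 3433 (C = 247*(-8 + 22) - 25 = 247*14 - 25 = 3458 - 25 = 3433)
1/C = 1/3433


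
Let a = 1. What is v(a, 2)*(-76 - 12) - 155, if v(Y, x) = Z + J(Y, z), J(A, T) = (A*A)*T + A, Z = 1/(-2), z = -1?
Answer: -111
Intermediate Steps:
Z = -1/2 (Z = 1*(-1/2) = -1/2 ≈ -0.50000)
J(A, T) = A + T*A**2 (J(A, T) = A**2*T + A = T*A**2 + A = A + T*A**2)
v(Y, x) = -1/2 + Y*(1 - Y) (v(Y, x) = -1/2 + Y*(1 + Y*(-1)) = -1/2 + Y*(1 - Y))
v(a, 2)*(-76 - 12) - 155 = (-1/2 + 1 - 1*1**2)*(-76 - 12) - 155 = (-1/2 + 1 - 1*1)*(-88) - 155 = (-1/2 + 1 - 1)*(-88) - 155 = -1/2*(-88) - 155 = 44 - 155 = -111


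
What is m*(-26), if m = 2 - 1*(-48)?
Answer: -1300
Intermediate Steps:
m = 50 (m = 2 + 48 = 50)
m*(-26) = 50*(-26) = -1300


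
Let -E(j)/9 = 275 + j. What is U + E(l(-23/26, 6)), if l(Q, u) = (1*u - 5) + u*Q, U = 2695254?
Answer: 35006631/13 ≈ 2.6928e+6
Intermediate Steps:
l(Q, u) = -5 + u + Q*u (l(Q, u) = (u - 5) + Q*u = (-5 + u) + Q*u = -5 + u + Q*u)
E(j) = -2475 - 9*j (E(j) = -9*(275 + j) = -2475 - 9*j)
U + E(l(-23/26, 6)) = 2695254 + (-2475 - 9*(-5 + 6 - 23/26*6)) = 2695254 + (-2475 - 9*(-5 + 6 - 69/13)) = 2695254 + (-2475 - 9*(-56/13)) = 2695254 + (-2475 + 504/13) = 2695254 - 31671/13 = 35006631/13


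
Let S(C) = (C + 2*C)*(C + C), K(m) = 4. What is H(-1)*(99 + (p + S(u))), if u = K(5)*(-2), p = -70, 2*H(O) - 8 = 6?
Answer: 2891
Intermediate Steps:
H(O) = 7 (H(O) = 4 + (½)*6 = 4 + 3 = 7)
u = -8 (u = 4*(-2) = -8)
S(C) = 6*C² (S(C) = (3*C)*(2*C) = 6*C²)
H(-1)*(99 + (p + S(u))) = 7*(99 + (-70 + 6*(-8)²)) = 7*(99 + (-70 + 6*64)) = 7*(99 + (-70 + 384)) = 7*(99 + 314) = 7*413 = 2891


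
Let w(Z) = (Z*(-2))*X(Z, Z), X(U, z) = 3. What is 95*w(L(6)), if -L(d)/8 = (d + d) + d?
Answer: 82080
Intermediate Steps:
L(d) = -24*d (L(d) = -8*((d + d) + d) = -8*(2*d + d) = -24*d)
w(Z) = -6*Z (w(Z) = (Z*(-2))*3 = -2*Z*3 = -6*Z)
95*w(L(6)) = 95*(-(-144)*6) = 95*(-6*(-144)) = 95*864 = 82080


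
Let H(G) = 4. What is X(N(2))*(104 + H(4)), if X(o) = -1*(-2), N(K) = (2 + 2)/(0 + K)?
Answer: 216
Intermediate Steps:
N(K) = 4/K
X(o) = 2
X(N(2))*(104 + H(4)) = 2*(104 + 4) = 2*108 = 216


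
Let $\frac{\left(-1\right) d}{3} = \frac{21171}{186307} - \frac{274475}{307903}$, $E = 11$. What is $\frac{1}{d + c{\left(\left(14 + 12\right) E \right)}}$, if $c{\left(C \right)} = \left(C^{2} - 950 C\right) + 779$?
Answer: $- \frac{57364484221}{10848924224298389} \approx -5.2876 \cdot 10^{-6}$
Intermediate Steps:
$d = \frac{133853998236}{57364484221}$ ($d = - 3 \left(\frac{21171}{186307} - \frac{274475}{307903}\right) = \left(-3\right) \left(- \frac{44617999412}{57364484221}\right) = \frac{133853998236}{57364484221} \approx 2.3334$)
$c{\left(C \right)} = 779 + C^{2} - 950 C$
$\frac{1}{d + c{\left(\left(14 + 12\right) E \right)}} = \frac{1}{\frac{133853998236}{57364484221} + \left(779 + \left(\left(14 + 12\right) 11\right)^{2} - 950 \left(14 + 12\right) 11\right)} = \frac{1}{\frac{133853998236}{57364484221} + \left(779 + \left(26 \cdot 11\right)^{2} - 950 \cdot 26 \cdot 11\right)} = \frac{1}{\frac{133853998236}{57364484221} + \left(779 + 286^{2} - 271700\right)} = \frac{1}{\frac{133853998236}{57364484221} + \left(779 + 81796 - 271700\right)} = \frac{1}{\frac{133853998236}{57364484221} - 189125} = \frac{1}{- \frac{10848924224298389}{57364484221}} = - \frac{57364484221}{10848924224298389}$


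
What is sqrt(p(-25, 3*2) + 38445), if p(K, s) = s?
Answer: sqrt(38451) ≈ 196.09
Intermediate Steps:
sqrt(p(-25, 3*2) + 38445) = sqrt(3*2 + 38445) = sqrt(6 + 38445) = sqrt(38451)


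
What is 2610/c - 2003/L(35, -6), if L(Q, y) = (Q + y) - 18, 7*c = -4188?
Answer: -1431589/7678 ≈ -186.45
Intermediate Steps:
c = -4188/7 (c = (⅐)*(-4188) = -4188/7 ≈ -598.29)
L(Q, y) = -18 + Q + y
2610/c - 2003/L(35, -6) = 2610/(-4188/7) - 2003/(-18 + 35 - 6) = 2610*(-7/4188) - 2003/11 = -3045/698 - 2003*1/11 = -3045/698 - 2003/11 = -1431589/7678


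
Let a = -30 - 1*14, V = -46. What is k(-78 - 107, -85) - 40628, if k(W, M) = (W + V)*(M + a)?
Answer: -10829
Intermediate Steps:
a = -44 (a = -30 - 14 = -44)
k(W, M) = (-46 + W)*(-44 + M) (k(W, M) = (W - 46)*(M - 44) = (-46 + W)*(-44 + M))
k(-78 - 107, -85) - 40628 = (2024 - 46*(-85) - 44*(-78 - 107) - 85*(-78 - 107)) - 40628 = (2024 + 3910 - 44*(-185) - 85*(-185)) - 40628 = (2024 + 3910 + 8140 + 15725) - 40628 = 29799 - 40628 = -10829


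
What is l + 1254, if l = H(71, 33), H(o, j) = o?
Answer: 1325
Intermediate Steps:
l = 71
l + 1254 = 71 + 1254 = 1325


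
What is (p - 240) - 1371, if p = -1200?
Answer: -2811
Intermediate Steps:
(p - 240) - 1371 = (-1200 - 240) - 1371 = -1440 - 1371 = -2811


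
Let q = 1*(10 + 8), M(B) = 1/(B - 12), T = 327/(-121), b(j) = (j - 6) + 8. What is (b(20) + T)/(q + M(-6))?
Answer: 42030/39083 ≈ 1.0754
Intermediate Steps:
b(j) = 2 + j (b(j) = (-6 + j) + 8 = 2 + j)
T = -327/121 (T = 327*(-1/121) = -327/121 ≈ -2.7025)
M(B) = 1/(-12 + B)
q = 18 (q = 1*18 = 18)
(b(20) + T)/(q + M(-6)) = ((2 + 20) - 327/121)/(18 + 1/(-12 - 6)) = (22 - 327/121)/(18 + 1/(-18)) = 2335/(121*(18 - 1/18)) = 2335/(121*(323/18)) = (2335/121)*(18/323) = 42030/39083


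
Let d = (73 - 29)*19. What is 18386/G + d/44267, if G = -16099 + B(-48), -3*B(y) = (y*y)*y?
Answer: 831252602/919204255 ≈ 0.90432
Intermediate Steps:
B(y) = -y³/3 (B(y) = -y*y*y/3 = -y²*y/3 = -y³/3)
G = 20765 (G = -16099 - ⅓*(-48)³ = -16099 - ⅓*(-110592) = -16099 + 36864 = 20765)
d = 836 (d = 44*19 = 836)
18386/G + d/44267 = 18386/20765 + 836/44267 = 831252602/919204255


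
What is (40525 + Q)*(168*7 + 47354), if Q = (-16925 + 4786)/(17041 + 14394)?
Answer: 12364388336616/6287 ≈ 1.9667e+9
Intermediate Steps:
Q = -12139/31435 ≈ -0.38616
(40525 + Q)*(168*7 + 47354) = (40525 - 12139/31435)*(168*7 + 47354) = 1273891236*(1176 + 47354)/31435 = (1273891236/31435)*48530 = 12364388336616/6287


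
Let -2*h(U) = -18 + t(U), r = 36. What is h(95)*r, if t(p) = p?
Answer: -1386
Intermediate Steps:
h(U) = 9 - U/2 (h(U) = -(-18 + U)/2 = 9 - U/2)
h(95)*r = (9 - 1/2*95)*36 = (9 - 95/2)*36 = -77/2*36 = -1386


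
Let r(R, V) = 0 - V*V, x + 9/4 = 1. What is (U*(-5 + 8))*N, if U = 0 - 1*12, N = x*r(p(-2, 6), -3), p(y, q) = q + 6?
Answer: -405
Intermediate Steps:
p(y, q) = 6 + q
x = -5/4 (x = -9/4 + 1 = -5/4 ≈ -1.2500)
r(R, V) = -V² (r(R, V) = 0 - V² = -V²)
N = 45/4 (N = -(-5)*(-3)²/4 = -(-5)*9/4 = -5/4*(-9) = 45/4 ≈ 11.250)
U = -12 (U = 0 - 12 = -12)
(U*(-5 + 8))*N = -12*(-5 + 8)*(45/4) = -12*3*(45/4) = -36*45/4 = -405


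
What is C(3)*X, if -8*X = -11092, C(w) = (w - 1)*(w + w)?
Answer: 16638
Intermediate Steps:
C(w) = 2*w*(-1 + w) (C(w) = (-1 + w)*(2*w) = 2*w*(-1 + w))
X = 2773/2 (X = -1/8*(-11092) = 2773/2 ≈ 1386.5)
C(3)*X = (2*3*(-1 + 3))*(2773/2) = (2*3*2)*(2773/2) = 12*(2773/2) = 16638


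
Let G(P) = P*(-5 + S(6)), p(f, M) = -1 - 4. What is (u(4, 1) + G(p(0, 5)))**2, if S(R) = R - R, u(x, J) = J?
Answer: 676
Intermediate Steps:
p(f, M) = -5
S(R) = 0
G(P) = -5*P (G(P) = P*(-5 + 0) = P*(-5) = -5*P)
(u(4, 1) + G(p(0, 5)))**2 = (1 - 5*(-5))**2 = (1 + 25)**2 = 26**2 = 676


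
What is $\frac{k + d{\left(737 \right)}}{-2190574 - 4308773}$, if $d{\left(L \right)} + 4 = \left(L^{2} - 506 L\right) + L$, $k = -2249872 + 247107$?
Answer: $\frac{610595}{2166449} \approx 0.28184$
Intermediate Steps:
$k = -2002765$
$d{\left(L \right)} = -4 + L^{2} - 505 L$ ($d{\left(L \right)} = -4 + \left(\left(L^{2} - 506 L\right) + L\right) = -4 + \left(L^{2} - 505 L\right) = -4 + L^{2} - 505 L$)
$\frac{k + d{\left(737 \right)}}{-2190574 - 4308773} = \frac{-2002765 - \left(372189 - 543169\right)}{-2190574 - 4308773} = \frac{-2002765 - -170980}{-6499347} = \left(-2002765 + 170980\right) \left(- \frac{1}{6499347}\right) = \left(-1831785\right) \left(- \frac{1}{6499347}\right) = \frac{610595}{2166449}$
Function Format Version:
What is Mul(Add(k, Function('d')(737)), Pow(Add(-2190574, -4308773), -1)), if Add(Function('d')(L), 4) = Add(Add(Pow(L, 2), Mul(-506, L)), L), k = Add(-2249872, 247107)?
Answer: Rational(610595, 2166449) ≈ 0.28184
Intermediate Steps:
k = -2002765
Function('d')(L) = Add(-4, Pow(L, 2), Mul(-505, L)) (Function('d')(L) = Add(-4, Add(Add(Pow(L, 2), Mul(-506, L)), L)) = Add(-4, Add(Pow(L, 2), Mul(-505, L))) = Add(-4, Pow(L, 2), Mul(-505, L)))
Mul(Add(k, Function('d')(737)), Pow(Add(-2190574, -4308773), -1)) = Mul(Add(-2002765, Add(-4, Pow(737, 2), Mul(-505, 737))), Pow(Add(-2190574, -4308773), -1)) = Mul(Add(-2002765, Add(-4, 543169, -372185)), Pow(-6499347, -1)) = Mul(Add(-2002765, 170980), Rational(-1, 6499347)) = Mul(-1831785, Rational(-1, 6499347)) = Rational(610595, 2166449)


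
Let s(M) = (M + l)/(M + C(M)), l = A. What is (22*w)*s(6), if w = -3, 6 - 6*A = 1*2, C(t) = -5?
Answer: -440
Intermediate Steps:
A = ⅔ (A = 1 - 2/6 = 1 - ⅙*2 = 1 - ⅓ = ⅔ ≈ 0.66667)
l = ⅔ ≈ 0.66667
s(M) = (⅔ + M)/(-5 + M) (s(M) = (M + ⅔)/(M - 5) = (⅔ + M)/(-5 + M))
(22*w)*s(6) = (22*(-3))*((⅔ + 6)/(-5 + 6)) = -66*20/(1*3) = -66*20/3 = -440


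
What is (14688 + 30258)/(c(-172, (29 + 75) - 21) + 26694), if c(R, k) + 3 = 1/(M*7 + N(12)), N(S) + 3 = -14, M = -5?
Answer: 2337192/1387931 ≈ 1.6839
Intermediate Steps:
N(S) = -17 (N(S) = -3 - 14 = -17)
c(R, k) = -157/52 (c(R, k) = -3 + 1/(-5*7 - 17) = -3 + 1/(-35 - 17) = -3 + 1/(-52) = -3 - 1/52 = -157/52)
(14688 + 30258)/(c(-172, (29 + 75) - 21) + 26694) = (14688 + 30258)/(-157/52 + 26694) = 44946/(1387931/52) = 44946*(52/1387931) = 2337192/1387931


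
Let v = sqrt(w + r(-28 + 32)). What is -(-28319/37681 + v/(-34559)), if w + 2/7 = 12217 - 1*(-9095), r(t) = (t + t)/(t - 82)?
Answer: 28319/37681 + sqrt(1588333110)/9434607 ≈ 0.75577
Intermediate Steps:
r(t) = 2*t/(-82 + t) (r(t) = (2*t)/(-82 + t) = 2*t/(-82 + t))
w = 149182/7 (w = -2/7 + (12217 - 1*(-9095)) = -2/7 + (12217 + 9095) = -2/7 + 21312 = 149182/7 ≈ 21312.)
v = sqrt(1588333110)/273 (v = sqrt(149182/7 + 2*(-28 + 32)/(-82 + (-28 + 32))) = sqrt(149182/7 + 2*4/(-82 + 4)) = sqrt(149182/7 + 2*4/(-78)) = sqrt(149182/7 + 2*4*(-1/78)) = sqrt(149182/7 - 4/39) = sqrt(5818070/273) = sqrt(1588333110)/273 ≈ 145.98)
-(-28319/37681 + v/(-34559)) = -(-28319/37681 + (sqrt(1588333110)/273)/(-34559)) = -(-28319*1/37681 + (sqrt(1588333110)/273)*(-1/34559)) = -(-28319/37681 - sqrt(1588333110)/9434607) = 28319/37681 + sqrt(1588333110)/9434607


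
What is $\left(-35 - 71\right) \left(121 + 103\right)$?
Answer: $-23744$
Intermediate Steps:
$\left(-35 - 71\right) \left(121 + 103\right) = \left(-106\right) 224 = -23744$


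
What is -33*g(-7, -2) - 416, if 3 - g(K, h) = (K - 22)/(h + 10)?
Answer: -5077/8 ≈ -634.63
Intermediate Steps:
g(K, h) = 3 - (-22 + K)/(10 + h) (g(K, h) = 3 - (K - 22)/(h + 10) = 3 - (-22 + K)/(10 + h))
-33*g(-7, -2) - 416 = -33*(52 - 1*(-7) + 3*(-2))/(10 - 2) - 416 = -33*(52 + 7 - 6)/8 - 416 = -33*53/8 - 416 = -1749/8 - 416 = -5077/8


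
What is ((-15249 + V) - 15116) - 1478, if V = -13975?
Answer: -45818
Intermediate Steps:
((-15249 + V) - 15116) - 1478 = ((-15249 - 13975) - 15116) - 1478 = (-29224 - 15116) - 1478 = -44340 - 1478 = -45818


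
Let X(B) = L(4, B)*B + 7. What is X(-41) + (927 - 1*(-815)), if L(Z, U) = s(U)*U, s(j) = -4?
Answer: -4975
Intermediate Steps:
L(Z, U) = -4*U
X(B) = 7 - 4*B² (X(B) = (-4*B)*B + 7 = -4*B² + 7 = 7 - 4*B²)
X(-41) + (927 - 1*(-815)) = (7 - 4*(-41)²) + (927 - 1*(-815)) = (7 - 4*1681) + (927 + 815) = (7 - 6724) + 1742 = -6717 + 1742 = -4975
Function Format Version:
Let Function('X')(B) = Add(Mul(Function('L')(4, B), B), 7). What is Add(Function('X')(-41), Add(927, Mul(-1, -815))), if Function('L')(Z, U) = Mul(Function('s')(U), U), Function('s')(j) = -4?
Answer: -4975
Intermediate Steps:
Function('L')(Z, U) = Mul(-4, U)
Function('X')(B) = Add(7, Mul(-4, Pow(B, 2))) (Function('X')(B) = Add(Mul(Mul(-4, B), B), 7) = Add(Mul(-4, Pow(B, 2)), 7) = Add(7, Mul(-4, Pow(B, 2))))
Add(Function('X')(-41), Add(927, Mul(-1, -815))) = Add(Add(7, Mul(-4, Pow(-41, 2))), Add(927, Mul(-1, -815))) = Add(Add(7, Mul(-4, 1681)), Add(927, 815)) = Add(Add(7, -6724), 1742) = Add(-6717, 1742) = -4975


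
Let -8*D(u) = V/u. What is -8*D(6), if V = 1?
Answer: ⅙ ≈ 0.16667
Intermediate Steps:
D(u) = -1/(8*u)
-8*D(6) = -(-1)/6 = -8*(-1/48) = ⅙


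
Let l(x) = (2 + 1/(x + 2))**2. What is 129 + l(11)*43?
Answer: 53148/169 ≈ 314.49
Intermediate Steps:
l(x) = (2 + 1/(2 + x))**2
129 + l(11)*43 = 129 + ((5 + 2*11)**2/(2 + 11)**2)*43 = 129 + ((5 + 22)**2/13**2)*43 = 129 + ((1/169)*27**2)*43 = 129 + ((1/169)*729)*43 = 129 + (729/169)*43 = 129 + 31347/169 = 53148/169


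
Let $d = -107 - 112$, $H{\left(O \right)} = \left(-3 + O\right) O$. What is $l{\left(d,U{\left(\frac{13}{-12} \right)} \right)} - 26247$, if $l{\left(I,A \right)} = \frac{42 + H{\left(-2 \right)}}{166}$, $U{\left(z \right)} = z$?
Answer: $- \frac{2178475}{83} \approx -26247.0$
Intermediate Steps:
$H{\left(O \right)} = O \left(-3 + O\right)$
$d = -219$
$l{\left(I,A \right)} = \frac{26}{83}$ ($l{\left(I,A \right)} = \frac{42 - 2 \left(-3 - 2\right)}{166} = \left(42 - -10\right) \frac{1}{166} = \left(42 + 10\right) \frac{1}{166} = 52 \cdot \frac{1}{166} = \frac{26}{83}$)
$l{\left(d,U{\left(\frac{13}{-12} \right)} \right)} - 26247 = \frac{26}{83} - 26247 = - \frac{2178475}{83}$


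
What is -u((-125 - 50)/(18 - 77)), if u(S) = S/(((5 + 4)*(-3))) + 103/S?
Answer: -9650036/278775 ≈ -34.616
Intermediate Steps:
u(S) = 103/S - S/27 (u(S) = S/((9*(-3))) + 103/S = S/(-27) + 103/S = S*(-1/27) + 103/S = -S/27 + 103/S = 103/S - S/27)
-u((-125 - 50)/(18 - 77)) = -(103/(((-125 - 50)/(18 - 77))) - (-125 - 50)/(27*(18 - 77))) = -(103/((-175/(-59))) - (-175)/(27*(-59))) = -(103/((-175*(-1/59))) - (-175)*(-1)/(27*59)) = -(103/(175/59) - 1/27*175/59) = -(103*(59/175) - 175/1593) = -(6077/175 - 175/1593) = -1*9650036/278775 = -9650036/278775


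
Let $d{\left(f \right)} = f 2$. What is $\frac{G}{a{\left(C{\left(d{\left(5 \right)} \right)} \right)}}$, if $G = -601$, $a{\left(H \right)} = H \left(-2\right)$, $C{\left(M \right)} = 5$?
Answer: $\frac{601}{10} \approx 60.1$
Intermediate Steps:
$d{\left(f \right)} = 2 f$
$a{\left(H \right)} = - 2 H$
$\frac{G}{a{\left(C{\left(d{\left(5 \right)} \right)} \right)}} = - \frac{601}{\left(-2\right) 5} = - \frac{601}{-10} = \left(-601\right) \left(- \frac{1}{10}\right) = \frac{601}{10}$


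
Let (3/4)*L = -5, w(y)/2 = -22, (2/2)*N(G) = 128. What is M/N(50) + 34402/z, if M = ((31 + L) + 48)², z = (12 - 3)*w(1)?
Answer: -64765/1408 ≈ -45.998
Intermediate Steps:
N(G) = 128
w(y) = -44 (w(y) = 2*(-22) = -44)
L = -20/3 (L = (4/3)*(-5) = -20/3 ≈ -6.6667)
z = -396 (z = (12 - 3)*(-44) = 9*(-44) = -396)
M = 47089/9 (M = ((31 - 20/3) + 48)² = (73/3 + 48)² = (217/3)² = 47089/9 ≈ 5232.1)
M/N(50) + 34402/z = (47089/9)/128 + 34402/(-396) = (47089/9)*(1/128) + 34402*(-1/396) = 47089/1152 - 17201/198 = -64765/1408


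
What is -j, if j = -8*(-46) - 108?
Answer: -260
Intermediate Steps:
j = 260 (j = 368 - 108 = 260)
-j = -1*260 = -260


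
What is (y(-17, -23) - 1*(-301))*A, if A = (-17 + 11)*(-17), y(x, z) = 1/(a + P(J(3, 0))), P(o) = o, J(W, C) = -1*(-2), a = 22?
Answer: 122825/4 ≈ 30706.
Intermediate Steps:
J(W, C) = 2
y(x, z) = 1/24 (y(x, z) = 1/(22 + 2) = 1/24)
A = 102 (A = -6*(-17) = 102)
(y(-17, -23) - 1*(-301))*A = (1/24 - 1*(-301))*102 = (1/24 + 301)*102 = (7225/24)*102 = 122825/4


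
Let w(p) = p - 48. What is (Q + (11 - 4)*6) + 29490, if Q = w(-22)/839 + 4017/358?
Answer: 8873635787/300362 ≈ 29543.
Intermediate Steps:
w(p) = -48 + p
Q = 3345203/300362 (Q = (-48 - 22)/839 + 4017/358 = -70*1/839 + 4017*(1/358) = -70/839 + 4017/358 = 3345203/300362 ≈ 11.137)
(Q + (11 - 4)*6) + 29490 = (3345203/300362 + (11 - 4)*6) + 29490 = (3345203/300362 + 7*6) + 29490 = (3345203/300362 + 42) + 29490 = 15960407/300362 + 29490 = 8873635787/300362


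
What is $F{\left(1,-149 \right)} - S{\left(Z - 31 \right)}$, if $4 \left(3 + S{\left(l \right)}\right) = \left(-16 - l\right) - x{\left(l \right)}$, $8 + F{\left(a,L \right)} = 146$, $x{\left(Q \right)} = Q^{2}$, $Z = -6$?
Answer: $478$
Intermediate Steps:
$F{\left(a,L \right)} = 138$ ($F{\left(a,L \right)} = -8 + 146 = 138$)
$S{\left(l \right)} = -7 - \frac{l}{4} - \frac{l^{2}}{4}$ ($S{\left(l \right)} = -3 + \frac{\left(-16 - l\right) - l^{2}}{4} = -3 + \frac{-16 - l - l^{2}}{4} = -3 - \left(4 + \frac{l}{4} + \frac{l^{2}}{4}\right) = -7 - \frac{l}{4} - \frac{l^{2}}{4}$)
$F{\left(1,-149 \right)} - S{\left(Z - 31 \right)} = 138 - \left(-7 - \frac{-6 - 31}{4} - \frac{\left(-6 - 31\right)^{2}}{4}\right) = 138 - \left(-7 - - \frac{37}{4} - \frac{\left(-37\right)^{2}}{4}\right) = 138 - \left(-7 + \frac{37}{4} - \frac{1369}{4}\right) = 138 - -340 = 138 + 340 = 478$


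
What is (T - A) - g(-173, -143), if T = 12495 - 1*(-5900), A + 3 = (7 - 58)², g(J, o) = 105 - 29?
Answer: 15721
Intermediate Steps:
g(J, o) = 76
A = 2598 (A = -3 + (7 - 58)² = -3 + (-51)² = -3 + 2601 = 2598)
T = 18395 (T = 12495 + 5900 = 18395)
(T - A) - g(-173, -143) = (18395 - 1*2598) - 1*76 = (18395 - 2598) - 76 = 15797 - 76 = 15721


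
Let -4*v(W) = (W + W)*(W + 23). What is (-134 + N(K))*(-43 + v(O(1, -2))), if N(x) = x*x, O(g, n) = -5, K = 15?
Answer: 182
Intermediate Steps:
v(W) = -W*(23 + W)/2 (v(W) = -(W + W)*(W + 23)/4 = -2*W*(23 + W)/4 = -W*(23 + W)/2)
N(x) = x²
(-134 + N(K))*(-43 + v(O(1, -2))) = (-134 + 15²)*(-43 - ½*(-5)*(23 - 5)) = (-134 + 225)*(-43 - ½*(-5)*18) = 91*(-43 + 45) = 91*2 = 182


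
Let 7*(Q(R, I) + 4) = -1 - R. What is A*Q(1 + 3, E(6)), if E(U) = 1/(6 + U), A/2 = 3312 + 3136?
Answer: -425568/7 ≈ -60795.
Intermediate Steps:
A = 12896 (A = 2*(3312 + 3136) = 2*6448 = 12896)
Q(R, I) = -29/7 - R/7 (Q(R, I) = -4 + (-1 - R)/7 = -4 + (-1/7 - R/7) = -29/7 - R/7)
A*Q(1 + 3, E(6)) = 12896*(-29/7 - (1 + 3)/7) = 12896*(-29/7 - 1/7*4) = 12896*(-29/7 - 4/7) = 12896*(-33/7) = -425568/7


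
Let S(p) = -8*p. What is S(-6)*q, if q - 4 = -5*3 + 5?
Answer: -288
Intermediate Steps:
q = -6 (q = 4 + (-5*3 + 5) = 4 + (-15 + 5) = 4 - 10 = -6)
S(-6)*q = -8*(-6)*(-6) = 48*(-6) = -288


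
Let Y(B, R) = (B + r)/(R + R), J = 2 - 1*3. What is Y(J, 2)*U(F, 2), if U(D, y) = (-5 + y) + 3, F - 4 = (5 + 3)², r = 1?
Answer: 0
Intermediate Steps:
J = -1 (J = 2 - 3 = -1)
Y(B, R) = (1 + B)/(2*R) (Y(B, R) = (B + 1)/(R + R) = (1 + B)/((2*R)) = (1 + B)*(1/(2*R)) = (1 + B)/(2*R))
F = 68 (F = 4 + (5 + 3)² = 4 + 8² = 4 + 64 = 68)
U(D, y) = -2 + y
Y(J, 2)*U(F, 2) = ((½)*(1 - 1)/2)*(-2 + 2) = ((½)*(½)*0)*0 = 0*0 = 0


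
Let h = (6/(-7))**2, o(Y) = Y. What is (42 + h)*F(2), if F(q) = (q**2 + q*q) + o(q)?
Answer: 20940/49 ≈ 427.35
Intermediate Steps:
F(q) = q + 2*q**2 (F(q) = (q**2 + q*q) + q = (q**2 + q**2) + q = 2*q**2 + q = q + 2*q**2)
h = 36/49 (h = (6*(-1/7))**2 = (-6/7)**2 = 36/49 ≈ 0.73469)
(42 + h)*F(2) = (42 + 36/49)*(2*(1 + 2*2)) = 2094*(2*(1 + 4))/49 = 2094*(2*5)/49 = (2094/49)*10 = 20940/49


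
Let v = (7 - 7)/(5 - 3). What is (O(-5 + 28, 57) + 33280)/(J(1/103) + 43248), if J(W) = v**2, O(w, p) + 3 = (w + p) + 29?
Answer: 16693/21624 ≈ 0.77197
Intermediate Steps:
v = 0 (v = 0/2 = 0*(1/2) = 0)
O(w, p) = 26 + p + w (O(w, p) = -3 + ((w + p) + 29) = -3 + ((p + w) + 29) = -3 + (29 + p + w) = 26 + p + w)
J(W) = 0 (J(W) = 0**2 = 0)
(O(-5 + 28, 57) + 33280)/(J(1/103) + 43248) = ((26 + 57 + (-5 + 28)) + 33280)/(0 + 43248) = ((26 + 57 + 23) + 33280)/43248 = (106 + 33280)*(1/43248) = 33386*(1/43248) = 16693/21624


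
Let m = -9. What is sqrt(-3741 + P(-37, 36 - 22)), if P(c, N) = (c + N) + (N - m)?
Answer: I*sqrt(3741) ≈ 61.164*I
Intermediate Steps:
P(c, N) = 9 + c + 2*N (P(c, N) = (c + N) + (N - 1*(-9)) = (N + c) + (N + 9) = (N + c) + (9 + N) = 9 + c + 2*N)
sqrt(-3741 + P(-37, 36 - 22)) = sqrt(-3741 + (9 - 37 + 2*(36 - 22))) = sqrt(-3741 + (9 - 37 + 2*14)) = sqrt(-3741 + (9 - 37 + 28)) = sqrt(-3741 + 0) = sqrt(-3741) = I*sqrt(3741)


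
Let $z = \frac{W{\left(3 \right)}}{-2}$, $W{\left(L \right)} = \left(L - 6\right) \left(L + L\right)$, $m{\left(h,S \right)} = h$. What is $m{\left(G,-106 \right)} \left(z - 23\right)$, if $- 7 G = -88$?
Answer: $-176$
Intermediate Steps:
$G = \frac{88}{7}$ ($G = \left(- \frac{1}{7}\right) \left(-88\right) = \frac{88}{7} \approx 12.571$)
$W{\left(L \right)} = 2 L \left(-6 + L\right)$ ($W{\left(L \right)} = \left(-6 + L\right) 2 L = 2 L \left(-6 + L\right)$)
$z = 9$ ($z = \frac{2 \cdot 3 \left(-6 + 3\right)}{-2} = 2 \cdot 3 \left(-3\right) \left(- \frac{1}{2}\right) = \left(-18\right) \left(- \frac{1}{2}\right) = 9$)
$m{\left(G,-106 \right)} \left(z - 23\right) = \frac{88 \left(9 - 23\right)}{7} = \frac{88}{7} \left(-14\right) = -176$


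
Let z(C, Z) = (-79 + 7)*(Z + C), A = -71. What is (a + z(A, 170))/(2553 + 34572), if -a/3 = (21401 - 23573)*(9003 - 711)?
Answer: 2000872/1375 ≈ 1455.2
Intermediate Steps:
z(C, Z) = -72*C - 72*Z (z(C, Z) = -72*(C + Z) = -72*C - 72*Z)
a = 54030672 (a = -3*(21401 - 23573)*(9003 - 711) = -(-6516)*8292 = -3*(-18010224) = 54030672)
(a + z(A, 170))/(2553 + 34572) = (54030672 + (-72*(-71) - 72*170))/(2553 + 34572) = (54030672 + (5112 - 12240))/37125 = (54030672 - 7128)*(1/37125) = 54023544*(1/37125) = 2000872/1375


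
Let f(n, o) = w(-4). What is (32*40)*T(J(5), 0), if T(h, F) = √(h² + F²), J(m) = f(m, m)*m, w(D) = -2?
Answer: 12800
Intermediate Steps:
f(n, o) = -2
J(m) = -2*m
T(h, F) = √(F² + h²)
(32*40)*T(J(5), 0) = (32*40)*√(0² + (-2*5)²) = 1280*√(0 + (-10)²) = 1280*√(0 + 100) = 1280*√100 = 1280*10 = 12800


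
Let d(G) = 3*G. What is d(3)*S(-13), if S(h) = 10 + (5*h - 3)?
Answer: -522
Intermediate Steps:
S(h) = 7 + 5*h (S(h) = 10 + (-3 + 5*h) = 7 + 5*h)
d(3)*S(-13) = (3*3)*(7 + 5*(-13)) = 9*(7 - 65) = 9*(-58) = -522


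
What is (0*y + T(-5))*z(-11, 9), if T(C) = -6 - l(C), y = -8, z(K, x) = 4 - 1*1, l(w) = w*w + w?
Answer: -78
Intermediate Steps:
l(w) = w + w² (l(w) = w² + w = w + w²)
z(K, x) = 3 (z(K, x) = 4 - 1 = 3)
T(C) = -6 - C*(1 + C)
(0*y + T(-5))*z(-11, 9) = (0*(-8) + (-6 - 1*(-5)*(1 - 5)))*3 = (0 + (-6 - 1*(-5)*(-4)))*3 = (0 + (-6 - 20))*3 = (0 - 26)*3 = -26*3 = -78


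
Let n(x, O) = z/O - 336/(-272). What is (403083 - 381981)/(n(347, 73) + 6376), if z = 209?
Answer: 4364597/1319617 ≈ 3.3075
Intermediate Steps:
n(x, O) = 21/17 + 209/O (n(x, O) = 209/O - 336/(-272) = 209/O - 336*(-1/272) = 209/O + 21/17 = 21/17 + 209/O)
(403083 - 381981)/(n(347, 73) + 6376) = (403083 - 381981)/((21/17 + 209/73) + 6376) = 21102/((21/17 + 209*(1/73)) + 6376) = 21102/((21/17 + 209/73) + 6376) = 21102/(5086/1241 + 6376) = 21102/(7917702/1241) = 21102*(1241/7917702) = 4364597/1319617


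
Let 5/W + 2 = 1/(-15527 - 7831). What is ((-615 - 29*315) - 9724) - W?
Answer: -909650068/46717 ≈ -19472.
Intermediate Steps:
W = -116790/46717 (W = 5/(-2 + 1/(-15527 - 7831)) = 5/(-2 + 1/(-23358)) = 5/(-2 - 1/23358) = 5/(-46717/23358) = 5*(-23358/46717) = -116790/46717 ≈ -2.4999)
((-615 - 29*315) - 9724) - W = ((-615 - 29*315) - 9724) - 1*(-116790/46717) = ((-615 - 9135) - 9724) + 116790/46717 = (-9750 - 9724) + 116790/46717 = -19474 + 116790/46717 = -909650068/46717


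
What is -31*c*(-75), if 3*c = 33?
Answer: 25575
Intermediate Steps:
c = 11 (c = (⅓)*33 = 11)
-31*c*(-75) = -31*11*(-75) = -341*(-75) = 25575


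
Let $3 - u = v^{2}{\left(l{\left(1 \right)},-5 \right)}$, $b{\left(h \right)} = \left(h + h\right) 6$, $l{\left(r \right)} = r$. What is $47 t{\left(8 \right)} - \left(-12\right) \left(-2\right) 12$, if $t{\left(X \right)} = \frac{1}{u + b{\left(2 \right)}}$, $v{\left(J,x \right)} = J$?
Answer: $- \frac{7441}{26} \approx -286.19$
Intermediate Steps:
$b{\left(h \right)} = 12 h$ ($b{\left(h \right)} = 2 h 6 = 12 h$)
$u = 2$ ($u = 3 - 1^{2} = 3 - 1 = 2$)
$t{\left(X \right)} = \frac{1}{26}$ ($t{\left(X \right)} = \frac{1}{2 + 12 \cdot 2} = \frac{1}{2 + 24} = \frac{1}{26}$)
$47 t{\left(8 \right)} - \left(-12\right) \left(-2\right) 12 = 47 \cdot \frac{1}{26} - \left(-12\right) \left(-2\right) 12 = \frac{47}{26} - 24 \cdot 12 = \frac{47}{26} - 288 = - \frac{7441}{26}$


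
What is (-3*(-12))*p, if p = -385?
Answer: -13860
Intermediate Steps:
(-3*(-12))*p = -3*(-12)*(-385) = 36*(-385) = -13860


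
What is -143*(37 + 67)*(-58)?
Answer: 862576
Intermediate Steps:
-143*(37 + 67)*(-58) = -143*104*(-58) = -14872*(-58) = 862576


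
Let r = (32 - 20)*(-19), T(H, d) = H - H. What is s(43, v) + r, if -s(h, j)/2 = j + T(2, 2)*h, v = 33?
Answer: -294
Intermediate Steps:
T(H, d) = 0
s(h, j) = -2*j (s(h, j) = -2*(j + 0*h) = -2*(j + 0) = -2*j)
r = -228 (r = 12*(-19) = -228)
s(43, v) + r = -2*33 - 228 = -66 - 228 = -294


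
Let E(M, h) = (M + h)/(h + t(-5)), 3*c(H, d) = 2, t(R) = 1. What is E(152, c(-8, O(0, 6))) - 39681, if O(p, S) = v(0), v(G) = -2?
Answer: -197947/5 ≈ -39589.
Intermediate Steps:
O(p, S) = -2
c(H, d) = 2/3 (c(H, d) = (1/3)*2 = 2/3)
E(M, h) = (M + h)/(1 + h) (E(M, h) = (M + h)/(h + 1) = (M + h)/(1 + h))
E(152, c(-8, O(0, 6))) - 39681 = (152 + 2/3)/(1 + 2/3) - 39681 = (458/3)/(5/3) - 39681 = (3/5)*(458/3) - 39681 = 458/5 - 39681 = -197947/5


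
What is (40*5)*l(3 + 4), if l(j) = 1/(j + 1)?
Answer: 25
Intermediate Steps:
l(j) = 1/(1 + j)
(40*5)*l(3 + 4) = (40*5)/(1 + (3 + 4)) = 200/(1 + 7) = 200/8 = 200*(1/8) = 25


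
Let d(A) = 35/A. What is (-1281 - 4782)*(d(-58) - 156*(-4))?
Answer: -219219891/58 ≈ -3.7797e+6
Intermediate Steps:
(-1281 - 4782)*(d(-58) - 156*(-4)) = (-1281 - 4782)*(35/(-58) - 156*(-4)) = -6063*(35*(-1/58) + 624) = -6063*(-35/58 + 624) = -6063*36157/58 = -219219891/58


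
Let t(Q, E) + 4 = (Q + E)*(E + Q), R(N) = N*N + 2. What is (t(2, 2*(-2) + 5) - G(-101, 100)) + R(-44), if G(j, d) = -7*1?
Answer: 1950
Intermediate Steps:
R(N) = 2 + N² (R(N) = N² + 2 = 2 + N²)
G(j, d) = -7
t(Q, E) = -4 + (E + Q)² (t(Q, E) = -4 + (Q + E)*(E + Q) = -4 + (E + Q)*(E + Q) = -4 + (E + Q)²)
(t(2, 2*(-2) + 5) - G(-101, 100)) + R(-44) = ((-4 + ((2*(-2) + 5) + 2)²) - 1*(-7)) + (2 + (-44)²) = ((-4 + ((-4 + 5) + 2)²) + 7) + (2 + 1936) = ((-4 + (1 + 2)²) + 7) + 1938 = ((-4 + 3²) + 7) + 1938 = ((-4 + 9) + 7) + 1938 = (5 + 7) + 1938 = 12 + 1938 = 1950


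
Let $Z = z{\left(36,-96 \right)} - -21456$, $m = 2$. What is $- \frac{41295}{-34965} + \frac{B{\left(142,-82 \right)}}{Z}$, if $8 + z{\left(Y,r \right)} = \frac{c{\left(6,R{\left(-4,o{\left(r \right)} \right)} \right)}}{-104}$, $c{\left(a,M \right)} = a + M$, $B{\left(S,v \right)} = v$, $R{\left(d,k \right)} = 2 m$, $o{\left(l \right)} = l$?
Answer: $\frac{82715047}{70263333} \approx 1.1772$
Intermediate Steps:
$R{\left(d,k \right)} = 4$ ($R{\left(d,k \right)} = 2 \cdot 2 = 4$)
$c{\left(a,M \right)} = M + a$
$z{\left(Y,r \right)} = - \frac{421}{52}$ ($z{\left(Y,r \right)} = -8 + \frac{4 + 6}{-104} = -8 + 10 \left(- \frac{1}{104}\right) = -8 - \frac{5}{52} = - \frac{421}{52}$)
$Z = \frac{1115291}{52}$ ($Z = - \frac{421}{52} - -21456 = - \frac{421}{52} + 21456 = \frac{1115291}{52} \approx 21448.0$)
$- \frac{41295}{-34965} + \frac{B{\left(142,-82 \right)}}{Z} = - \frac{41295}{-34965} - \frac{82}{\frac{1115291}{52}} = \left(-41295\right) \left(- \frac{1}{34965}\right) - \frac{4264}{1115291} = \frac{2753}{2331} - \frac{4264}{1115291} = \frac{82715047}{70263333}$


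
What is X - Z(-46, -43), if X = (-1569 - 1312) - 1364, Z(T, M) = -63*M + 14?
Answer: -6968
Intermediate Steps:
Z(T, M) = 14 - 63*M
X = -4245 (X = -2881 - 1364 = -4245)
X - Z(-46, -43) = -4245 - (14 - 63*(-43)) = -4245 - (14 + 2709) = -4245 - 1*2723 = -4245 - 2723 = -6968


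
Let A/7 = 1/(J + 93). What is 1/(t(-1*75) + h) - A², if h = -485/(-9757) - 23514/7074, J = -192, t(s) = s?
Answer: -156866833960/8825100639993 ≈ -0.017775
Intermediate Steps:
A = -7/99 (A = 7/(-192 + 93) = 7/(-99) = 7*(-1/99) = -7/99 ≈ -0.070707)
h = -37665868/11503503 (h = -485*(-1/9757) - 23514*1/7074 = 485/9757 - 3919/1179 = -37665868/11503503 ≈ -3.2743)
1/(t(-1*75) + h) - A² = 1/(-1*75 - 37665868/11503503) - (-7/99)² = 1/(-75 - 37665868/11503503) - 1*49/9801 = 1/(-900428593/11503503) - 49/9801 = -11503503/900428593 - 49/9801 = -156866833960/8825100639993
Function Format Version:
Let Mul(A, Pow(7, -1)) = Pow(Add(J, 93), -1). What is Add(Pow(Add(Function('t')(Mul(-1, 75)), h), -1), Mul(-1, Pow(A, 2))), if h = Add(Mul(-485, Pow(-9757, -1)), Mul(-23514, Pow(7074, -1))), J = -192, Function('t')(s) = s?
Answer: Rational(-156866833960, 8825100639993) ≈ -0.017775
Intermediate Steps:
A = Rational(-7, 99) (A = Mul(7, Pow(Add(-192, 93), -1)) = Mul(7, Pow(-99, -1)) = Mul(7, Rational(-1, 99)) = Rational(-7, 99) ≈ -0.070707)
h = Rational(-37665868, 11503503) (h = Add(Mul(-485, Rational(-1, 9757)), Mul(-23514, Rational(1, 7074))) = Add(Rational(485, 9757), Rational(-3919, 1179)) = Rational(-37665868, 11503503) ≈ -3.2743)
Add(Pow(Add(Function('t')(Mul(-1, 75)), h), -1), Mul(-1, Pow(A, 2))) = Add(Pow(Add(Mul(-1, 75), Rational(-37665868, 11503503)), -1), Mul(-1, Pow(Rational(-7, 99), 2))) = Add(Pow(Add(-75, Rational(-37665868, 11503503)), -1), Mul(-1, Rational(49, 9801))) = Add(Pow(Rational(-900428593, 11503503), -1), Rational(-49, 9801)) = Add(Rational(-11503503, 900428593), Rational(-49, 9801)) = Rational(-156866833960, 8825100639993)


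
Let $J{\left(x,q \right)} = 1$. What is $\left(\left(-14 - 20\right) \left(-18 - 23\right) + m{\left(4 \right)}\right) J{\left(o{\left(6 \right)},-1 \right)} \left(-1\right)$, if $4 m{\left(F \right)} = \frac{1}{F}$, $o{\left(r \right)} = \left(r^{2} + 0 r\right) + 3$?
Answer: $- \frac{22305}{16} \approx -1394.1$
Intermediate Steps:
$o{\left(r \right)} = 3 + r^{2}$ ($o{\left(r \right)} = \left(r^{2} + 0\right) + 3 = r^{2} + 3 = 3 + r^{2}$)
$m{\left(F \right)} = \frac{1}{4 F}$
$\left(\left(-14 - 20\right) \left(-18 - 23\right) + m{\left(4 \right)}\right) J{\left(o{\left(6 \right)},-1 \right)} \left(-1\right) = \left(\left(-14 - 20\right) \left(-18 - 23\right) + \frac{1}{4 \cdot 4}\right) 1 \left(-1\right) = \left(\left(-34\right) \left(-41\right) + \frac{1}{4} \cdot \frac{1}{4}\right) \left(-1\right) = \left(1394 + \frac{1}{16}\right) \left(-1\right) = \frac{22305}{16} \left(-1\right) = - \frac{22305}{16}$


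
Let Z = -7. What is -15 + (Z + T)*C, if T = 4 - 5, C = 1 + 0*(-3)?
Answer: -23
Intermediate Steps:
C = 1 (C = 1 + 0 = 1)
T = -1
-15 + (Z + T)*C = -15 + (-7 - 1)*1 = -15 - 8*1 = -15 - 8 = -23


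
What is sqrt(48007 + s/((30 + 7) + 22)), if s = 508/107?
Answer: sqrt(1913272696787)/6313 ≈ 219.11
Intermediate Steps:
s = 508/107 (s = 508*(1/107) = 508/107 ≈ 4.7477)
sqrt(48007 + s/((30 + 7) + 22)) = sqrt(48007 + 508/(107*((30 + 7) + 22))) = sqrt(48007 + 508/(107*(37 + 22))) = sqrt(48007 + (508/107)/59) = sqrt(48007 + (508/107)*(1/59)) = sqrt(48007 + 508/6313) = sqrt(303068699/6313) = sqrt(1913272696787)/6313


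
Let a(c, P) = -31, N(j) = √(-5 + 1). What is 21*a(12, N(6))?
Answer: -651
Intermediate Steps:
N(j) = 2*I (N(j) = √(-4) = 2*I)
21*a(12, N(6)) = 21*(-31) = -651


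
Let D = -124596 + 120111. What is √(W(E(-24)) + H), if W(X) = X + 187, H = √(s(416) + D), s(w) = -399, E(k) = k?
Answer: √(163 + 2*I*√1221) ≈ 13.045 + 2.6786*I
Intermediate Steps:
D = -4485
H = 2*I*√1221 (H = √(-399 - 4485) = √(-4884) = 2*I*√1221 ≈ 69.886*I)
W(X) = 187 + X
√(W(E(-24)) + H) = √((187 - 24) + 2*I*√1221) = √(163 + 2*I*√1221)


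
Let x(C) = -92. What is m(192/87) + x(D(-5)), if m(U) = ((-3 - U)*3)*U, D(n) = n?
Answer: -106364/841 ≈ -126.47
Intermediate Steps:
m(U) = U*(-9 - 3*U) (m(U) = (-9 - 3*U)*U = U*(-9 - 3*U))
m(192/87) + x(D(-5)) = -3*192/87*(3 + 192/87) - 92 = -3*192*(1/87)*(3 + 192*(1/87)) - 92 = -3*64/29*(3 + 64/29) - 92 = -3*64/29*151/29 - 92 = -28992/841 - 92 = -106364/841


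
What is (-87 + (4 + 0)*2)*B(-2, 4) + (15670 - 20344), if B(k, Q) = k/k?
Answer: -4753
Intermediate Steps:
B(k, Q) = 1
(-87 + (4 + 0)*2)*B(-2, 4) + (15670 - 20344) = (-87 + (4 + 0)*2)*1 + (15670 - 20344) = (-87 + 4*2)*1 - 4674 = (-87 + 8)*1 - 4674 = -79*1 - 4674 = -79 - 4674 = -4753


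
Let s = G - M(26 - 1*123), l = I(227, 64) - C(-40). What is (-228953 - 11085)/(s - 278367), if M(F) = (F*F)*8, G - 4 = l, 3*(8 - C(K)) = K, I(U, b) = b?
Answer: 720114/1060777 ≈ 0.67885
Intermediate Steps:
C(K) = 8 - K/3
l = 128/3 (l = 64 - (8 - ⅓*(-40)) = 64 - (8 + 40/3) = 64 - 1*64/3 = 64 - 64/3 = 128/3 ≈ 42.667)
G = 140/3 (G = 4 + 128/3 = 140/3 ≈ 46.667)
M(F) = 8*F² (M(F) = F²*8 = 8*F²)
s = -225676/3 (s = 140/3 - 8*(26 - 1*123)² = 140/3 - 8*(26 - 123)² = 140/3 - 8*(-97)² = 140/3 - 8*9409 = 140/3 - 1*75272 = 140/3 - 75272 = -225676/3 ≈ -75225.)
(-228953 - 11085)/(s - 278367) = (-228953 - 11085)/(-225676/3 - 278367) = -240038/(-1060777/3) = -240038*(-3/1060777) = 720114/1060777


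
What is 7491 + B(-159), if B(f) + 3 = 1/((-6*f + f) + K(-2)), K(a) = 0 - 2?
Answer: 5937985/793 ≈ 7488.0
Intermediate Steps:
K(a) = -2
B(f) = -3 + 1/(-2 - 5*f) (B(f) = -3 + 1/((-6*f + f) - 2) = -3 + 1/(-5*f - 2) = -3 + 1/(-2 - 5*f))
7491 + B(-159) = 7491 + (-7 - 15*(-159))/(2 + 5*(-159)) = 7491 + (-7 + 2385)/(2 - 795) = 7491 + 2378/(-793) = 7491 - 1/793*2378 = 7491 - 2378/793 = 5937985/793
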